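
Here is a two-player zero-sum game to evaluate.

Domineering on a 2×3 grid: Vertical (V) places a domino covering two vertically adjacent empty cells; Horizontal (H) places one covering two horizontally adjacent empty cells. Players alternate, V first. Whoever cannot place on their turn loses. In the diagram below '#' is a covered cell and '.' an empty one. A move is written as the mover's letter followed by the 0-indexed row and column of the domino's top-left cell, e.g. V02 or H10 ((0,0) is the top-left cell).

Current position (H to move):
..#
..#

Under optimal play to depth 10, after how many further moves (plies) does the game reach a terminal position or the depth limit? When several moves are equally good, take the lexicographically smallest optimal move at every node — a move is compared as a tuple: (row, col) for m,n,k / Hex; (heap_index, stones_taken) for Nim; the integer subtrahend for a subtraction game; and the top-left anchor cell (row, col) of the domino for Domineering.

PV length from [..#/..#]: 1 ply

[..#/..#] H move#1: H00:+1/###/..#*, H10:+1/..#/###
[###/..#] end (terminal -1, V#2); searched ..#/..# to 10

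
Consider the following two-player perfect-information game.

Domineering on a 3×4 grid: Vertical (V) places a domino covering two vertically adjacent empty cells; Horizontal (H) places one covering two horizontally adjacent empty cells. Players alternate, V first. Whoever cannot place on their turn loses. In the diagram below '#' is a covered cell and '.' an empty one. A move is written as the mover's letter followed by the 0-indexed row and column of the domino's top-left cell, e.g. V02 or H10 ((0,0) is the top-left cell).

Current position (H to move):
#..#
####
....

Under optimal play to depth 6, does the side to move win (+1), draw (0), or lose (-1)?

value(#..#/####/...., H) = +1

[#..#/####/....] H move#1: H01:+1/####/####/....*, H20:+1/#..#/####/##.., H21:+1/#..#/####/.##., H22:+1/#..#/####/..##
[####/####/....] end (terminal -1, V#2); searched #..#/####/.... to 6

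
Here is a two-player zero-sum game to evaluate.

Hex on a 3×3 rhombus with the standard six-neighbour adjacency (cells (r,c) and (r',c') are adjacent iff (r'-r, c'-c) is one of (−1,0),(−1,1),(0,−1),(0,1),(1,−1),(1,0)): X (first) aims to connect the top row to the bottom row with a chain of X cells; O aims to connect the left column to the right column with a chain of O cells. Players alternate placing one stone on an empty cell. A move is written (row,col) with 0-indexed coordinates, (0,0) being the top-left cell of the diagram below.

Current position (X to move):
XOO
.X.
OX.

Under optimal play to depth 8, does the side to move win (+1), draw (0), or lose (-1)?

value(XOO/.X./OX., X) = +1

[XOO/.X./OX.] X move#1: (1,0):+1/XOO/XX./OX.*, (1,2):-1/XOO/.XX/OX., (2,2):-1/XOO/.X./OXX
[XOO/XX./OX.] end (terminal -1, O#2); searched XOO/.X./OX. to 8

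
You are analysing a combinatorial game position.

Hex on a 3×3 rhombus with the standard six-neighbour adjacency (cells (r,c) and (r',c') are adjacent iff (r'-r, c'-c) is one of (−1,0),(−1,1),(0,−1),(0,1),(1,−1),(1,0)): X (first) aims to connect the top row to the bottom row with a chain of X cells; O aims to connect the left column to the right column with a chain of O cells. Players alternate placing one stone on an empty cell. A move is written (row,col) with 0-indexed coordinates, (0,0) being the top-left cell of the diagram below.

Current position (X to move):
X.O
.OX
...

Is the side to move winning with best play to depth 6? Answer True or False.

X winning at [X.O/.OX/...]: False

p1 X@[X.O/.OX/...]: (0,1)[XXO/.OX/...]-1* (1,0)[X.O/XOX/...]-1 (2,0)[X.O/.OX/X..]-1 (2,1)[X.O/.OX/.X.]-1 (2,2)[X.O/.OX/..X]-1
p2 O@[XXO/.OX/...]: (1,0)[XXO/OOX/...]+1* (2,0)[XXO/.OX/O..]+1 (2,1)[XXO/.OX/.O.]+1 (2,2)[XXO/.OX/..O]+1
p3 X@[XXO/OOX/...] terminal -1; root [X.O/.OX/...] d6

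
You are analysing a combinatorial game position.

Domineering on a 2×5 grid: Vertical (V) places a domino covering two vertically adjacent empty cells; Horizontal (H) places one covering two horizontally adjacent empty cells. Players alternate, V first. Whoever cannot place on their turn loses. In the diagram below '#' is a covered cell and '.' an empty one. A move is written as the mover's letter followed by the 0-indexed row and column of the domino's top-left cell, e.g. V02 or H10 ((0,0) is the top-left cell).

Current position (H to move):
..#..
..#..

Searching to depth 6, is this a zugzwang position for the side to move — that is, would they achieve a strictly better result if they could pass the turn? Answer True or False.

p1 H@[..#../..#..]: H00[###../..#..]-1* H03[..###/..#..]-1 H10[..#../###..]-1 H13[..#../..###]-1
p2 V@[###../..#..]: V03[####./..##.]+1* V04[###.#/..#.#]+1
p3 H@[####./..##.]: H10[####./####.]-1*
p4 V@[####./####.]: V04[#####/#####]+1*
p5 H@[#####/#####] terminal -1; root [..#../..#..] d6
if H skipped the turn, V would face:
~ p1 V@[..#../..#..]: V00[#.#../#.#..]-1* V01[.##../.##..]-1 V03[..##./..##.]-1 V04[..#.#/..#.#]-1
~ p2 H@[#.#../#.#..]: H03[#.###/#.#..]+1* H13[#.#../#.###]+1
~ p3 V@[#.###/#.#..]: V01[#####/###..]-1*
~ p4 H@[#####/###..]: H13[#####/#####]+1*
~ p5 V@[#####/#####] terminal -1; root [..#../..#..] d6
compare (H): move=-1 vs pass=+1

zugzwang(..#../..#.., H) = True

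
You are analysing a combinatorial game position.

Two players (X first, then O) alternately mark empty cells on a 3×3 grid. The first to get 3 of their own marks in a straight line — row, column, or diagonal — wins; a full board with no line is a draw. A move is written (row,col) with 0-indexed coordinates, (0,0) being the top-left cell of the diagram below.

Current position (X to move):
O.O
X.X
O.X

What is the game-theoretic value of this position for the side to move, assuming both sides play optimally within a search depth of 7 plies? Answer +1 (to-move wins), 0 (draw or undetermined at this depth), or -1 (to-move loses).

value(O.O/X.X/O.X, X) = +1

[O.O/X.X/O.X] X move#1: (0,1):-1/OXO/X.X/O.X, (1,1):+1/O.O/XXX/O.X*, (2,1):-1/O.O/X.X/OXX
[O.O/XXX/O.X] end (terminal -1, O#2); searched O.O/X.X/O.X to 7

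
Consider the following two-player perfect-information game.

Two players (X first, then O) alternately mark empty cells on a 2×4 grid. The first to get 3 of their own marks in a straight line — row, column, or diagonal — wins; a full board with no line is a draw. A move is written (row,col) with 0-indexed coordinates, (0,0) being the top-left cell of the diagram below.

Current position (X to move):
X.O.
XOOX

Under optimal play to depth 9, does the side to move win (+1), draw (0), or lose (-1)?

value(X.O./XOOX, X) = 0

ply 1, X at X.O./XOOX | (0,1)=+0→XXO./XOOX*; (0,3)=+0→X.OX/XOOX
ply 2, O at XXO./XOOX | (0,3)=+0→XXOO/XOOX*
ply 3: XXOO/XOOX is terminal +0 (X); from X.O./XOOX depth 9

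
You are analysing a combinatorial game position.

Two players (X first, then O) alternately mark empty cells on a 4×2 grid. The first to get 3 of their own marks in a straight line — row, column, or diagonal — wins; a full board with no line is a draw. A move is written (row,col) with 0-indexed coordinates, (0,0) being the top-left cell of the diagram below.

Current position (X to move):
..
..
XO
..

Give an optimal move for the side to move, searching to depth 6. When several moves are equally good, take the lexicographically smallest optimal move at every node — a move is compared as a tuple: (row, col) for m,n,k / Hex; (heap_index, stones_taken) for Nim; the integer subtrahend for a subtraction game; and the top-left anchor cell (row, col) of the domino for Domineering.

X's best at [../../XO/..]: (1,0)

[../../XO/..] X move#1: (0,0):+0/X./../XO/.., (0,1):+0/.X/../XO/.., (1,0):+1/../X./XO/..*, (1,1):+0/../.X/XO/.., (3,0):+0/../../XO/X., (3,1):+0/../../XO/.X
[../X./XO/..] O move#2: (0,0):-1/O./X./XO/..*, (0,1):-1/.O/X./XO/.., (1,1):-1/../XO/XO/.., (3,0):-1/../X./XO/O., (3,1):-1/../X./XO/.O
[O./X./XO/..] X move#3: (0,1):+0/OX/X./XO/.., (1,1):+0/O./XX/XO/.., (3,0):+1/O./X./XO/X.*, (3,1):+0/O./X./XO/.X
[O./X./XO/X.] end (terminal -1, O#4); searched ../../XO/.. to 6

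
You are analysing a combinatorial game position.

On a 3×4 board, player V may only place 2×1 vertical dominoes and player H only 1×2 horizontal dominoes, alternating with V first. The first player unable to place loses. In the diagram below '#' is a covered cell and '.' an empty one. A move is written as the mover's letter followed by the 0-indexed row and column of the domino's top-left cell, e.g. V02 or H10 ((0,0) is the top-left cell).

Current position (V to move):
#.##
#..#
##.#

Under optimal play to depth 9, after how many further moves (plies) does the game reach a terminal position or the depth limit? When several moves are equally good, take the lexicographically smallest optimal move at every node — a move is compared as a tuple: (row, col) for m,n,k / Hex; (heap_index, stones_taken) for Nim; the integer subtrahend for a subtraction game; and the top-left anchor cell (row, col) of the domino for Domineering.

PV length from [#.##/#..#/##.#]: 1 ply

p1 V@[#.##/#..#/##.#]: V01[####/##.#/##.#]+1* V12[#.##/#.##/####]+1
p2 H@[####/##.#/##.#] terminal -1; root [#.##/#..#/##.#] d9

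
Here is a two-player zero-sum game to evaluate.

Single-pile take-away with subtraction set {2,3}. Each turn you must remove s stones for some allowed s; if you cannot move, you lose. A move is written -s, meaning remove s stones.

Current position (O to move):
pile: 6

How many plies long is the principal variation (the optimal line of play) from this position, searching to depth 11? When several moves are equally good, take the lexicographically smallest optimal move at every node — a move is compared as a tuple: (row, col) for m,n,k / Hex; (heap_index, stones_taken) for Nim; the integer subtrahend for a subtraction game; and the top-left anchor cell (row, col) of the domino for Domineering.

PV length from [6]: 2 plies

[6] O move#1: -2:-1/4*, -3:-1/3
[4] X move#2: -2:-1/2, -3:+1/1*
[1] end (terminal -1, O#3); searched 6 to 11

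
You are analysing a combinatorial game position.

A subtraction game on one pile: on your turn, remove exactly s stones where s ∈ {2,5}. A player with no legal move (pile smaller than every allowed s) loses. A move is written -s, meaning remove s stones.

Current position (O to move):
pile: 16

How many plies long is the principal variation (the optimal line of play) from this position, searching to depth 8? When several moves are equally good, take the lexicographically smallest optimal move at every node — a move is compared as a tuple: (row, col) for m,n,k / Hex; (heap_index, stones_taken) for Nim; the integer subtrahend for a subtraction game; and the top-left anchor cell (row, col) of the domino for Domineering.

PV length from [16]: 5 plies

[16] O move#1: -2:+1/14*, -5:+1/11
[14] X move#2: -2:-1/12*, -5:-1/9
[12] O move#3: -2:-1/10, -5:+1/7*
[7] X move#4: -2:-1/5*, -5:-1/2
[5] O move#5: -2:-1/3, -5:+1/0*
[0] end (terminal -1, X#6); searched 16 to 8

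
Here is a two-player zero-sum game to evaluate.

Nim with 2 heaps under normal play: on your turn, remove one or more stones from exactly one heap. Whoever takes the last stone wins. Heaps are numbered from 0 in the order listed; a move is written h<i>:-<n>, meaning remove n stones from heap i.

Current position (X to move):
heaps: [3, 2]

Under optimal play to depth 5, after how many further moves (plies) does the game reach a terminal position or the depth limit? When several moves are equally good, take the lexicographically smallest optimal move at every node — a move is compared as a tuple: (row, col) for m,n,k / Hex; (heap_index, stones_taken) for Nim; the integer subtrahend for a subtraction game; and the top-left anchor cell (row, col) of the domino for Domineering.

PV length from [(3,2)]: 5 plies

[(3,2)] X move#1: h0:-1:+1/(2,2)*, h0:-2:-1/(1,2), h0:-3:-1/(0,2), h1:-1:-1/(3,1), h1:-2:-1/(3,0)
[(2,2)] O move#2: h0:-1:-1/(1,2)*, h0:-2:-1/(0,2), h1:-1:-1/(2,1), h1:-2:-1/(2,0)
[(1,2)] X move#3: h0:-1:-1/(0,2), h1:-1:+1/(1,1)*, h1:-2:-1/(1,0)
[(1,1)] O move#4: h0:-1:-1/(0,1)*, h1:-1:-1/(1,0)
[(0,1)] X move#5: h1:-1:+1/(0,0)*
[(0,0)] end (terminal -1, O#6); searched (3,2) to 5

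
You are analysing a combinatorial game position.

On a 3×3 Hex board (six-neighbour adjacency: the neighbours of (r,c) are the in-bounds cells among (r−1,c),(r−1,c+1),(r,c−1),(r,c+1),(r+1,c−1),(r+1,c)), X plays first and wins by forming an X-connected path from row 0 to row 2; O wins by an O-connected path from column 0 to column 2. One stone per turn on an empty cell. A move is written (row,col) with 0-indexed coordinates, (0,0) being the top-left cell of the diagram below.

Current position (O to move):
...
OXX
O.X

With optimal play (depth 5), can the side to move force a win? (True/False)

[.../OXX/O.X] O move#1: (0,0):-1/O../OXX/O.X*, (0,1):-1/.O./OXX/O.X, (0,2):-1/..O/OXX/O.X, (2,1):-1/.../OXX/OOX
[O../OXX/O.X] X move#2: (0,1):+1/OX./OXX/O.X*, (0,2):+1/O.X/OXX/O.X, (2,1):+1/O../OXX/OXX
[OX./OXX/O.X] end (terminal -1, O#3); searched .../OXX/O.X to 5

O winning at [.../OXX/O.X]: False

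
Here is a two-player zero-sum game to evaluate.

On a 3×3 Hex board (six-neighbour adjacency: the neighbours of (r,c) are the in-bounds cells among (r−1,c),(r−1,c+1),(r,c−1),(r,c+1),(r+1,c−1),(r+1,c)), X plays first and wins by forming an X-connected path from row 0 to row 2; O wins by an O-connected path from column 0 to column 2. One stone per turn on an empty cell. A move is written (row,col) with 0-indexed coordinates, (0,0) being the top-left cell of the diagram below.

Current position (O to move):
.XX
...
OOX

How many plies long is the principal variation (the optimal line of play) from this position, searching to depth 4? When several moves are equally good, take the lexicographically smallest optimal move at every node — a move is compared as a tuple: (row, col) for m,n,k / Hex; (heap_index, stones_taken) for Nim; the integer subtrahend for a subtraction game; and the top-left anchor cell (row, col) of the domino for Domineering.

p1 O@[.XX/.../OOX]: (0,0)[OXX/.../OOX]-1 (1,0)[.XX/O../OOX]-1 (1,1)[.XX/.O./OOX]-1 (1,2)[.XX/..O/OOX]+1*
p2 X@[.XX/..O/OOX] terminal -1; root [.XX/.../OOX] d4

PV length from [.XX/.../OOX]: 1 ply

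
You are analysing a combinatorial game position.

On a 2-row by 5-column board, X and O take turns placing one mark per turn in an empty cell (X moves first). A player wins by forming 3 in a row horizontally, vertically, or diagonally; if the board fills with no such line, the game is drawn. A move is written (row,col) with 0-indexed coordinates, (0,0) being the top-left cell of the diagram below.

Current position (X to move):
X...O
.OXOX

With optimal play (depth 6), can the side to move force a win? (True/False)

[X...O/.OXOX] X move#1: (0,1):+0/XX..O/.OXOX*, (0,2):+0/X.X.O/.OXOX, (0,3):+0/X..XO/.OXOX, (1,0):+0/X...O/XOXOX
[XX..O/.OXOX] O move#2: (0,2):+0/XXO.O/.OXOX*, (0,3):-1/XX.OO/.OXOX, (1,0):-1/XX..O/OOXOX
[XXO.O/.OXOX] X move#3: (0,3):+0/XXOXO/.OXOX*, (1,0):-1/XXO.O/XOXOX
[XXOXO/.OXOX] O move#4: (1,0):+0/XXOXO/OOXOX*
[XXOXO/OOXOX] end (terminal +0, X#5); searched X...O/.OXOX to 6

X winning at [X...O/.OXOX]: False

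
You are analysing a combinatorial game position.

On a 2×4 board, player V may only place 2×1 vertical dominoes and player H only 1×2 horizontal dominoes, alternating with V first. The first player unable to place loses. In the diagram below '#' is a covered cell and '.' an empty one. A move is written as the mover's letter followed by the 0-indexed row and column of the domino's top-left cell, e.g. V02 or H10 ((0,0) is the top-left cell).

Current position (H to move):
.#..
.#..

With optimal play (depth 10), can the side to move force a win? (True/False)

H winning at [.#../.#..]: True

ply 1, H at .#../.#.. | H02=+1→.###/.#..*; H12=+1→.#../.###
ply 2, V at .###/.#.. | V00=-1→####/##..*
ply 3, H at ####/##.. | H12=+1→####/####*
ply 4: ####/#### is terminal -1 (V); from .#../.#.. depth 10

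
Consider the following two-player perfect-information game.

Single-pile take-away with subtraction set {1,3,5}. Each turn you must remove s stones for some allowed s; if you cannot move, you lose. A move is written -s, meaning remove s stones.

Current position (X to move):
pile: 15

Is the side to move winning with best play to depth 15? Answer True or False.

X winning at [15]: True

ply 1, X at 15 | -1=+1→14*; -3=+1→12; -5=+1→10
ply 2, O at 14 | -1=-1→13*; -3=-1→11; -5=-1→9
ply 3, X at 13 | -1=+1→12*; -3=+1→10; -5=+1→8
ply 4, O at 12 | -1=-1→11*; -3=-1→9; -5=-1→7
ply 5, X at 11 | -1=+1→10*; -3=+1→8; -5=+1→6
ply 6, O at 10 | -1=-1→9*; -3=-1→7; -5=-1→5
ply 7, X at 9 | -1=+1→8*; -3=+1→6; -5=+1→4
ply 8, O at 8 | -1=-1→7*; -3=-1→5; -5=-1→3
ply 9, X at 7 | -1=+1→6*; -3=+1→4; -5=+1→2
ply 10, O at 6 | -1=-1→5*; -3=-1→3; -5=-1→1
ply 11, X at 5 | -1=+1→4*; -3=+1→2; -5=+1→0
ply 12, O at 4 | -1=-1→3*; -3=-1→1
ply 13, X at 3 | -1=+1→2*; -3=+1→0
ply 14, O at 2 | -1=-1→1*
ply 15, X at 1 | -1=+1→0*
ply 16: 0 is terminal -1 (O); from 15 depth 15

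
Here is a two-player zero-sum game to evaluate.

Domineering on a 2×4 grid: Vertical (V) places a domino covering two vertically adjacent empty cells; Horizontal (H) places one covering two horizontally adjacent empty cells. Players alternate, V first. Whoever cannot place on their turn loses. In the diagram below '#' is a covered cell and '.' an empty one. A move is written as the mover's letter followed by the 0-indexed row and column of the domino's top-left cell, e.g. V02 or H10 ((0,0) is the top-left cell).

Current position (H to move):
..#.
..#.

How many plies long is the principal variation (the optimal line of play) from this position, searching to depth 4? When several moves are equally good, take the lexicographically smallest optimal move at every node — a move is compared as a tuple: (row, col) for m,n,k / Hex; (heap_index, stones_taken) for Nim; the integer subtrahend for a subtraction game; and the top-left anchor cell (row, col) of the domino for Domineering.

PV length from [..#./..#.]: 3 plies

ply 1, H at ..#./..#. | H00=+1→###./..#.*; H10=+1→..#./###.
ply 2, V at ###./..#. | V03=-1→####/..##*
ply 3, H at ####/..## | H10=+1→####/####*
ply 4: ####/#### is terminal -1 (V); from ..#./..#. depth 4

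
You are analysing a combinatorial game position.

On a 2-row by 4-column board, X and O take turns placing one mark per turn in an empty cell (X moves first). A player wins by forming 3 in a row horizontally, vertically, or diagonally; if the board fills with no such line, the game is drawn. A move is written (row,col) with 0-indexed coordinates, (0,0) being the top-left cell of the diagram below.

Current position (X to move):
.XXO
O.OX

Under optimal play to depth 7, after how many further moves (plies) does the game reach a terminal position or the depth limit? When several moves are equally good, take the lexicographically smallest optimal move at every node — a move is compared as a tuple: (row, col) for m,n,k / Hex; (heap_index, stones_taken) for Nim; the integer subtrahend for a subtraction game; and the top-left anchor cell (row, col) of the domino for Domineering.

ply 1, X at .XXO/O.OX | (0,0)=+1→XXXO/O.OX*; (1,1)=+0→.XXO/OXOX
ply 2: XXXO/O.OX is terminal -1 (O); from .XXO/O.OX depth 7

PV length from [.XXO/O.OX]: 1 ply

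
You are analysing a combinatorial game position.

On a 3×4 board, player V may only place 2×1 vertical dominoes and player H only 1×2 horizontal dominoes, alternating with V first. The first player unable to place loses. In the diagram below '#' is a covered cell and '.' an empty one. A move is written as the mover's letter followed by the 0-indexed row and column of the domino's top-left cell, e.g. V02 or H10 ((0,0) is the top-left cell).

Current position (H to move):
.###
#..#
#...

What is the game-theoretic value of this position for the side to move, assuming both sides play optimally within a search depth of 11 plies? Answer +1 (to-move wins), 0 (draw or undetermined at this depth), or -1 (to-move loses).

value(.###/#..#/#..., H) = +1

ply 1, H at .###/#..#/#... | H11=+1→.###/####/#...*; H21=+1→.###/#..#/###.; H22=-1→.###/#..#/#.##
ply 2: .###/####/#... is terminal -1 (V); from .###/#..#/#... depth 11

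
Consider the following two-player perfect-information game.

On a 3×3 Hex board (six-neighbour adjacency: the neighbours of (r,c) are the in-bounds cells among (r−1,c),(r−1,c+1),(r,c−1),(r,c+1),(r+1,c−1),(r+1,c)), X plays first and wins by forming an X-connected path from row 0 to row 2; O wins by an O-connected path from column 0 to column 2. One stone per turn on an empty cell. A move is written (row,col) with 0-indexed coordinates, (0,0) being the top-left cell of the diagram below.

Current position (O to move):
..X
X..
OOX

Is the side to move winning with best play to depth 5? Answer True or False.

O winning at [..X/X../OOX]: True

p1 O@[..X/X../OOX]: (0,0)[O.X/X../OOX]-1 (0,1)[.OX/X../OOX]-1 (1,1)[..X/XO./OOX]-1 (1,2)[..X/X.O/OOX]+1*
p2 X@[..X/X.O/OOX] terminal -1; root [..X/X../OOX] d5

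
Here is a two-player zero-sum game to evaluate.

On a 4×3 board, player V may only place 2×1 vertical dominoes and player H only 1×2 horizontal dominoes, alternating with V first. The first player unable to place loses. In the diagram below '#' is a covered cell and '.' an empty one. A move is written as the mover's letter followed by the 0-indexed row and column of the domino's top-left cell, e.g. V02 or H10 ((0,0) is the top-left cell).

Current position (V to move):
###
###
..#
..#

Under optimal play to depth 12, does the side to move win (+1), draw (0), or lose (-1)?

value(###/###/..#/..#, V) = +1

p1 V@[###/###/..#/..#]: V20[###/###/#.#/#.#]+1* V21[###/###/.##/.##]+1
p2 H@[###/###/#.#/#.#] terminal -1; root [###/###/..#/..#] d12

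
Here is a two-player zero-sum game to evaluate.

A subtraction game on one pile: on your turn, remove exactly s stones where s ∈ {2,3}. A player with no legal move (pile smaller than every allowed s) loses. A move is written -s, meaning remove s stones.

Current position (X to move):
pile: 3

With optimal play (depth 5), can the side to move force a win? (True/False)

X winning at [3]: True

p1 X@[3]: -2[1]+1* -3[0]+1
p2 O@[1] terminal -1; root [3] d5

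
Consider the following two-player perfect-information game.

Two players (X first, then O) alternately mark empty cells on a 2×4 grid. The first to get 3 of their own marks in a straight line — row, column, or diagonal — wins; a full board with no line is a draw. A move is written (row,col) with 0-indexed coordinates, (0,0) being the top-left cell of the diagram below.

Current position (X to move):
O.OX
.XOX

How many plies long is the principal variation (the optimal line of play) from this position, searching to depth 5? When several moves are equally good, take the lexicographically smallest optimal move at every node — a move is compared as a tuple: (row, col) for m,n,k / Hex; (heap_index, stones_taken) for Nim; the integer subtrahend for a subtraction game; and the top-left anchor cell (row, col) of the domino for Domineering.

PV length from [O.OX/.XOX]: 2 plies

ply 1, X at O.OX/.XOX | (0,1)=+0→OXOX/.XOX*; (1,0)=-1→O.OX/XXOX
ply 2, O at OXOX/.XOX | (1,0)=+0→OXOX/OXOX*
ply 3: OXOX/OXOX is terminal +0 (X); from O.OX/.XOX depth 5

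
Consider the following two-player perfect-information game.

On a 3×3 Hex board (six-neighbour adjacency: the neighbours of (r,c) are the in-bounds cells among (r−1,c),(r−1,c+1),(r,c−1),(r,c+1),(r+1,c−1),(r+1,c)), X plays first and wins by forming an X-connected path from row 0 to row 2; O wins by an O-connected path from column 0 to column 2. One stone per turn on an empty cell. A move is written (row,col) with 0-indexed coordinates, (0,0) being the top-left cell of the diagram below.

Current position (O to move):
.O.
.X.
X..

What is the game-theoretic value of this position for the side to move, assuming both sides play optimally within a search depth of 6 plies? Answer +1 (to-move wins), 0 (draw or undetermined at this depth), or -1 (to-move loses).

[.O./.X./X..] O move#1: (0,0):-1/OO./.X./X.., (0,2):+1/.OO/.X./X..*, (1,0):-1/.O./OX./X.., (1,2):-1/.O./.XO/X.., (2,1):-1/.O./.X./XO., (2,2):-1/.O./.X./X.O
[.OO/.X./X..] X move#2: (0,0):-1/XOO/.X./X..*, (1,0):-1/.OO/XX./X.., (1,2):-1/.OO/.XX/X.., (2,1):-1/.OO/.X./XX., (2,2):-1/.OO/.X./X.X
[XOO/.X./X..] O move#3: (1,0):+1/XOO/OX./X..*, (1,2):-1/XOO/.XO/X.., (2,1):-1/XOO/.X./XO., (2,2):-1/XOO/.X./X.O
[XOO/OX./X..] end (terminal -1, X#4); searched .O./.X./X.. to 6

value(.O./.X./X.., O) = +1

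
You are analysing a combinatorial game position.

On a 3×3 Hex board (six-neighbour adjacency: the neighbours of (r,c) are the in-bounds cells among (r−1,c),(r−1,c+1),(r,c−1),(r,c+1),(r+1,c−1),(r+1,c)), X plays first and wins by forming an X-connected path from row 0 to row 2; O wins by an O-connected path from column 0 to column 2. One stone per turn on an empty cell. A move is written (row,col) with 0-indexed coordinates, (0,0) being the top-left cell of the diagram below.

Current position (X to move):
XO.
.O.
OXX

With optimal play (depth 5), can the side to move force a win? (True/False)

p1 X@[XO./.O./OXX]: (0,2)[XOX/.O./OXX]-1* (1,0)[XO./XO./OXX]-1 (1,2)[XO./.OX/OXX]-1
p2 O@[XOX/.O./OXX]: (1,0)[XOX/OO./OXX]-1 (1,2)[XOX/.OO/OXX]+1*
p3 X@[XOX/.OO/OXX] terminal -1; root [XO./.O./OXX] d5

X winning at [XO./.O./OXX]: False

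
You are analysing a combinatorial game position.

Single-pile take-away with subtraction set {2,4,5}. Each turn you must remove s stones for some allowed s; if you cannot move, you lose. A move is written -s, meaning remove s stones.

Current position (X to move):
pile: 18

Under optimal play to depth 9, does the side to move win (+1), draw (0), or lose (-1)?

[18] X move#1: -2:-1/16, -4:+1/14*, -5:-1/13
[14] O move#2: -2:-1/12*, -4:-1/10, -5:-1/9
[12] X move#3: -2:-1/10, -4:+1/8*, -5:+1/7
[8] O move#4: -2:-1/6*, -4:-1/4, -5:-1/3
[6] X move#5: -2:-1/4, -4:-1/2, -5:+1/1*
[1] end (terminal -1, O#6); searched 18 to 9

value(18, X) = +1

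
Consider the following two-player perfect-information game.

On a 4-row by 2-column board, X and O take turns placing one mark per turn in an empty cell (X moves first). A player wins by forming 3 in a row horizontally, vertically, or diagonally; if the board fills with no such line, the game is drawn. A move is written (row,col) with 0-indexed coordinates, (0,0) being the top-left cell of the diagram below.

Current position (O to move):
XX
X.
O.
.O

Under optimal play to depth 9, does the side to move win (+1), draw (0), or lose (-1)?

p1 O@[XX/X./O./.O]: (1,1)[XX/XO/O./.O]+0* (2,1)[XX/X./OO/.O]+0 (3,0)[XX/X./O./OO]+0
p2 X@[XX/XO/O./.O]: (2,1)[XX/XO/OX/.O]+0* (3,0)[XX/XO/O./XO]-1
p3 O@[XX/XO/OX/.O]: (3,0)[XX/XO/OX/OO]+0*
p4 X@[XX/XO/OX/OO] terminal +0; root [XX/X./O./.O] d9

value(XX/X./O./.O, O) = 0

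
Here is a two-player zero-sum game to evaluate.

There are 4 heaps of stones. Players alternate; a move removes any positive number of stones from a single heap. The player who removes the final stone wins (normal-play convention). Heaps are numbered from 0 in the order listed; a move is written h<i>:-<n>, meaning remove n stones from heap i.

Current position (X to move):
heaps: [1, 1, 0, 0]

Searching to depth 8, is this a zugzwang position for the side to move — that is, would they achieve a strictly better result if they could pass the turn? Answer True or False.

zugzwang((1,1,0,0), X) = True

ply 1, X at (1,1,0,0) | h0:-1=-1→(0,1,0,0)*; h1:-1=-1→(1,0,0,0)
ply 2, O at (0,1,0,0) | h1:-1=+1→(0,0,0,0)*
ply 3: (0,0,0,0) is terminal -1 (X); from (1,1,0,0) depth 8
if X skipped the turn, O would face:
~ ply 1, O at (1,1,0,0) | h0:-1=-1→(0,1,0,0)*; h1:-1=-1→(1,0,0,0)
~ ply 2, X at (0,1,0,0) | h1:-1=+1→(0,0,0,0)*
~ ply 3: (0,0,0,0) is terminal -1 (O); from (1,1,0,0) depth 8
compare (X): move=-1 vs pass=+1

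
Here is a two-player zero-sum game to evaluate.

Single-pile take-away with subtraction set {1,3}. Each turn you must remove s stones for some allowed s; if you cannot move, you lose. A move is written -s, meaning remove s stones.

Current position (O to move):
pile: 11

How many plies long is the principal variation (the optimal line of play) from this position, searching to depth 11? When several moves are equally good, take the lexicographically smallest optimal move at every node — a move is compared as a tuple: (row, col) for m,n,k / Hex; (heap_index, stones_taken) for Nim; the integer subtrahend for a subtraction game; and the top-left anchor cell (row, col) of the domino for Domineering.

[11] O move#1: -1:+1/10*, -3:+1/8
[10] X move#2: -1:-1/9*, -3:-1/7
[9] O move#3: -1:+1/8*, -3:+1/6
[8] X move#4: -1:-1/7*, -3:-1/5
[7] O move#5: -1:+1/6*, -3:+1/4
[6] X move#6: -1:-1/5*, -3:-1/3
[5] O move#7: -1:+1/4*, -3:+1/2
[4] X move#8: -1:-1/3*, -3:-1/1
[3] O move#9: -1:+1/2*, -3:+1/0
[2] X move#10: -1:-1/1*
[1] O move#11: -1:+1/0*
[0] end (terminal -1, X#12); searched 11 to 11

PV length from [11]: 11 plies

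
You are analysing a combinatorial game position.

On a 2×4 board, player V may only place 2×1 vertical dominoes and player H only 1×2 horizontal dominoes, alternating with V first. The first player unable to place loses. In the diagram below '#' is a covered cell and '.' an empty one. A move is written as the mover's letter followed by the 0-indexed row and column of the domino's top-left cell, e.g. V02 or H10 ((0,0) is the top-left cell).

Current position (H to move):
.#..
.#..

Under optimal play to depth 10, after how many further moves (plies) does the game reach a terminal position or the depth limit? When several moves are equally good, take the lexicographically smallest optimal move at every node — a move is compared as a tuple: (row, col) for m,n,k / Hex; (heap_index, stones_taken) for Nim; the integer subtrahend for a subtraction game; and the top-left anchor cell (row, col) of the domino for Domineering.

ply 1, H at .#../.#.. | H02=+1→.###/.#..*; H12=+1→.#../.###
ply 2, V at .###/.#.. | V00=-1→####/##..*
ply 3, H at ####/##.. | H12=+1→####/####*
ply 4: ####/#### is terminal -1 (V); from .#../.#.. depth 10

PV length from [.#../.#..]: 3 plies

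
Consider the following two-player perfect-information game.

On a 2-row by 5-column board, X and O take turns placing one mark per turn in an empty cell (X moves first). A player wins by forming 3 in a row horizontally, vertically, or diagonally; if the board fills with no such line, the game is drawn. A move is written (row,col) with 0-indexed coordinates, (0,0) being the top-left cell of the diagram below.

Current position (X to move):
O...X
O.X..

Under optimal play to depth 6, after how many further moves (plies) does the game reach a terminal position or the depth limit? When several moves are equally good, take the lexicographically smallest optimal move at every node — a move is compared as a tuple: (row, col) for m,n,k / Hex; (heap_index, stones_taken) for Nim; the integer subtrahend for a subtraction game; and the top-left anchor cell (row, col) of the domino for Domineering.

ply 1, X at O...X/O.X.. | (0,1)=+0→OX..X/O.X..; (0,2)=+1→O.X.X/O.X..*; (0,3)=+0→O..XX/O.X..; (1,1)=+0→O...X/OXX..; (1,3)=+1→O...X/O.XX.; (1,4)=+0→O...X/O.X.X
ply 2, O at O.X.X/O.X.. | (0,1)=-1→OOX.X/O.X..*; (0,3)=-1→O.XOX/O.X..; (1,1)=-1→O.X.X/OOX..; (1,3)=-1→O.X.X/O.XO.; (1,4)=-1→O.X.X/O.X.O
ply 3, X at OOX.X/O.X.. | (0,3)=+1→OOXXX/O.X..*; (1,1)=+1→OOX.X/OXX..; (1,3)=+1→OOX.X/O.XX.; (1,4)=+1→OOX.X/O.X.X
ply 4: OOXXX/O.X.. is terminal -1 (O); from O...X/O.X.. depth 6

PV length from [O...X/O.X..]: 3 plies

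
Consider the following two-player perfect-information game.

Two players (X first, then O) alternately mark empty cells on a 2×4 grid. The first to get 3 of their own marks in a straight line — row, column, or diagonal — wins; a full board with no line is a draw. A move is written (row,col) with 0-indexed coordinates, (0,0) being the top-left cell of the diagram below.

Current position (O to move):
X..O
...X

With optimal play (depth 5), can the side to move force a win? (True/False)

O winning at [X..O/...X]: False

ply 1, O at X..O/...X | (0,1)=+0→XO.O/...X*; (0,2)=+0→X.OO/...X; (1,0)=+0→X..O/O..X; (1,1)=+0→X..O/.O.X; (1,2)=+0→X..O/..OX
ply 2, X at XO.O/...X | (0,2)=+0→XOXO/...X*; (1,0)=-1→XO.O/X..X; (1,1)=-1→XO.O/.X.X; (1,2)=-1→XO.O/..XX
ply 3, O at XOXO/...X | (1,0)=+0→XOXO/O..X*; (1,1)=+0→XOXO/.O.X; (1,2)=+0→XOXO/..OX
ply 4, X at XOXO/O..X | (1,1)=+0→XOXO/OX.X*; (1,2)=+0→XOXO/O.XX
ply 5, O at XOXO/OX.X | (1,2)=+0→XOXO/OXOX*
ply 6: XOXO/OXOX is terminal +0 (X); from X..O/...X depth 5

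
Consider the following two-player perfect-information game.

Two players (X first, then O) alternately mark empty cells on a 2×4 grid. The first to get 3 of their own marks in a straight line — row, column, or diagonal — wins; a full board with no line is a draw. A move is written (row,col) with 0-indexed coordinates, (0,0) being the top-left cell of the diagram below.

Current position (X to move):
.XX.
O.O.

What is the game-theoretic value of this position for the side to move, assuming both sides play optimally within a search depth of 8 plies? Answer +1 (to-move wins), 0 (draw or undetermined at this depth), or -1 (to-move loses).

ply 1, X at .XX./O.O. | (0,0)=+1→XXX./O.O.*; (0,3)=+1→.XXX/O.O.; (1,1)=+1→.XX./OXO.; (1,3)=-1→.XX./O.OX
ply 2: XXX./O.O. is terminal -1 (O); from .XX./O.O. depth 8

value(.XX./O.O., X) = +1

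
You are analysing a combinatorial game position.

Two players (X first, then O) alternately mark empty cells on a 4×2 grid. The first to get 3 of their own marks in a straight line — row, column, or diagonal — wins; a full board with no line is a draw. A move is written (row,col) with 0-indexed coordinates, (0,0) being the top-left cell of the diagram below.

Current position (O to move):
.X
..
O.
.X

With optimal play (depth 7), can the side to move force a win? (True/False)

O winning at [.X/../O./.X]: True

[.X/../O./.X] O move#1: (0,0):+0/OX/../O./.X, (1,0):+1/.X/O./O./.X*, (1,1):+0/.X/.O/O./.X, (2,1):+0/.X/../OO/.X, (3,0):+0/.X/../O./OX
[.X/O./O./.X] X move#2: (0,0):-1/XX/O./O./.X*, (1,1):-1/.X/OX/O./.X, (2,1):-1/.X/O./OX/.X, (3,0):-1/.X/O./O./XX
[XX/O./O./.X] O move#3: (1,1):+0/XX/OO/O./.X, (2,1):+0/XX/O./OO/.X, (3,0):+1/XX/O./O./OX*
[XX/O./O./OX] end (terminal -1, X#4); searched .X/../O./.X to 7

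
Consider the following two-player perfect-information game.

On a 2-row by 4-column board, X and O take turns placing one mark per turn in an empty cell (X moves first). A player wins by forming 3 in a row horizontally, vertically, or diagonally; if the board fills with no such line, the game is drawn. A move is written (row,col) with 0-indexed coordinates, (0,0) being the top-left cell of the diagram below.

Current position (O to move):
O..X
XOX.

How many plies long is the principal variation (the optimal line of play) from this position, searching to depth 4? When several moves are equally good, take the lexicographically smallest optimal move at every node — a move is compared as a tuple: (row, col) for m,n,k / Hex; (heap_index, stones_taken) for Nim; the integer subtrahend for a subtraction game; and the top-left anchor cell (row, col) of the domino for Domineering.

PV length from [O..X/XOX.]: 3 plies

p1 O@[O..X/XOX.]: (0,1)[OO.X/XOX.]+0* (0,2)[O.OX/XOX.]+0 (1,3)[O..X/XOXO]+0
p2 X@[OO.X/XOX.]: (0,2)[OOXX/XOX.]+0* (1,3)[OO.X/XOXX]-1
p3 O@[OOXX/XOX.]: (1,3)[OOXX/XOXO]+0*
p4 X@[OOXX/XOXO] terminal +0; root [O..X/XOX.] d4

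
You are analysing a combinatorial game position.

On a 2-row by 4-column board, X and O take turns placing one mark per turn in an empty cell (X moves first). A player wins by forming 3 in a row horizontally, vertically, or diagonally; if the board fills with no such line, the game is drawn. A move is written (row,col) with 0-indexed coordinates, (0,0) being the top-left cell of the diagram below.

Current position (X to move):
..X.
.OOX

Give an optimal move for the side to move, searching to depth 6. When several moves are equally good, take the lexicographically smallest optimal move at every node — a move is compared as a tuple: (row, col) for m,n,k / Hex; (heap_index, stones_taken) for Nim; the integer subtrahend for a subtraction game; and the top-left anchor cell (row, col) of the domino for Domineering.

ply 1, X at ..X./.OOX | (0,0)=-1→X.X./.OOX; (0,1)=-1→.XX./.OOX; (0,3)=-1→..XX/.OOX; (1,0)=+0→..X./XOOX*
ply 2, O at ..X./XOOX | (0,0)=+0→O.X./XOOX*; (0,1)=+0→.OX./XOOX; (0,3)=+0→..XO/XOOX
ply 3, X at O.X./XOOX | (0,1)=+0→OXX./XOOX*; (0,3)=+0→O.XX/XOOX
ply 4, O at OXX./XOOX | (0,3)=+0→OXXO/XOOX*
ply 5: OXXO/XOOX is terminal +0 (X); from ..X./.OOX depth 6

X's best at [..X./.OOX]: (1,0)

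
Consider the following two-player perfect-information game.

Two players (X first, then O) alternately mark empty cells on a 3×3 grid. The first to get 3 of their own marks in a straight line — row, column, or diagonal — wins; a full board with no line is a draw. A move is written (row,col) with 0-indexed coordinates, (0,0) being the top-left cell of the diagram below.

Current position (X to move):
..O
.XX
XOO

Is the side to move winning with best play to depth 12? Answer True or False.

X winning at [..O/.XX/XOO]: True

[..O/.XX/XOO] X move#1: (0,0):+0/X.O/.XX/XOO, (0,1):+0/.XO/.XX/XOO, (1,0):+1/..O/XXX/XOO*
[..O/XXX/XOO] end (terminal -1, O#2); searched ..O/.XX/XOO to 12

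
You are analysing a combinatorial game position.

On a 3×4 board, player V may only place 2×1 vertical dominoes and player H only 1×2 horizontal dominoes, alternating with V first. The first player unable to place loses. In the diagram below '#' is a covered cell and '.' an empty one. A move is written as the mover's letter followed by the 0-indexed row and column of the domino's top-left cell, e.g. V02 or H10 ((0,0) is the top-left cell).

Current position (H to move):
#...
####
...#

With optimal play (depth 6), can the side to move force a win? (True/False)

ply 1, H at #.../####/...# | H01=+1→###./####/...#*; H02=+1→#.##/####/...#; H20=+1→#.../####/##.#; H21=+1→#.../####/.###
ply 2: ###./####/...# is terminal -1 (V); from #.../####/...# depth 6

H winning at [#.../####/...#]: True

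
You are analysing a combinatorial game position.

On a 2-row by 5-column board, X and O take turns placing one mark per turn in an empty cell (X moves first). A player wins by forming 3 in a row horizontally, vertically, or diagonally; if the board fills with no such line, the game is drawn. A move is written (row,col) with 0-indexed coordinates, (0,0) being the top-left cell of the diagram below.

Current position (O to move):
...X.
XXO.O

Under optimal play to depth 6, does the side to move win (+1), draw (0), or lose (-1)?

value(...X./XXO.O, O) = +1

ply 1, O at ...X./XXO.O | (0,0)=+0→O..X./XXO.O; (0,1)=+0→.O.X./XXO.O; (0,2)=+0→..OX./XXO.O; (0,4)=+0→...XO/XXO.O; (1,3)=+1→...X./XXOOO*
ply 2: ...X./XXOOO is terminal -1 (X); from ...X./XXO.O depth 6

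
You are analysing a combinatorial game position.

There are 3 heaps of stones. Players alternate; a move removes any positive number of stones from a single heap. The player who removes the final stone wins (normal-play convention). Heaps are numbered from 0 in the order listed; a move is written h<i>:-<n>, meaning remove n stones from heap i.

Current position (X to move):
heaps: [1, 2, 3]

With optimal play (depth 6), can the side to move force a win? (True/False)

X winning at [(1,2,3)]: False

p1 X@[(1,2,3)]: h0:-1[(0,2,3)]-1* h1:-1[(1,1,3)]-1 h1:-2[(1,0,3)]-1 h2:-1[(1,2,2)]-1 h2:-2[(1,2,1)]-1 h2:-3[(1,2,0)]-1
p2 O@[(0,2,3)]: h1:-1[(0,1,3)]-1 h1:-2[(0,0,3)]-1 h2:-1[(0,2,2)]+1* h2:-2[(0,2,1)]-1 h2:-3[(0,2,0)]-1
p3 X@[(0,2,2)]: h1:-1[(0,1,2)]-1* h1:-2[(0,0,2)]-1 h2:-1[(0,2,1)]-1 h2:-2[(0,2,0)]-1
p4 O@[(0,1,2)]: h1:-1[(0,0,2)]-1 h2:-1[(0,1,1)]+1* h2:-2[(0,1,0)]-1
p5 X@[(0,1,1)]: h1:-1[(0,0,1)]-1* h2:-1[(0,1,0)]-1
p6 O@[(0,0,1)]: h2:-1[(0,0,0)]+1*
p7 X@[(0,0,0)] terminal -1; root [(1,2,3)] d6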